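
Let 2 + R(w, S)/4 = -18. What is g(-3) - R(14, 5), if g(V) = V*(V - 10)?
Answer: 119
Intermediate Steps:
g(V) = V*(-10 + V)
R(w, S) = -80 (R(w, S) = -8 + 4*(-18) = -8 - 72 = -80)
g(-3) - R(14, 5) = -3*(-10 - 3) - 1*(-80) = -3*(-13) + 80 = 39 + 80 = 119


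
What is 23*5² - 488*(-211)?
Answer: 103543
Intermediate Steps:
23*5² - 488*(-211) = 23*25 + 102968 = 575 + 102968 = 103543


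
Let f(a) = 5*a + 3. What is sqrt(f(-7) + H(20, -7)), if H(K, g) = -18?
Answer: 5*I*sqrt(2) ≈ 7.0711*I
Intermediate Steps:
f(a) = 3 + 5*a
sqrt(f(-7) + H(20, -7)) = sqrt((3 + 5*(-7)) - 18) = sqrt((3 - 35) - 18) = sqrt(-32 - 18) = sqrt(-50) = 5*I*sqrt(2)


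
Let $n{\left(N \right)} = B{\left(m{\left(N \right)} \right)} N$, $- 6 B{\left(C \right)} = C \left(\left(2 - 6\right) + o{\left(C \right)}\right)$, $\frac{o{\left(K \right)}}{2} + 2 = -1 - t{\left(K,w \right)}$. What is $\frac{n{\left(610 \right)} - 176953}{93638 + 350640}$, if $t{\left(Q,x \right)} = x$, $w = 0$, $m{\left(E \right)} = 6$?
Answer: $- \frac{170853}{444278} \approx -0.38456$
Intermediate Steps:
$o{\left(K \right)} = -6$ ($o{\left(K \right)} = -4 + 2 \left(-1 - 0\right) = -4 + 2 \left(-1 + 0\right) = -4 + 2 \left(-1\right) = -4 - 2 = -6$)
$B{\left(C \right)} = \frac{5 C}{3}$ ($B{\left(C \right)} = - \frac{C \left(\left(2 - 6\right) - 6\right)}{6} = - \frac{C \left(-4 - 6\right)}{6} = - \frac{C \left(-10\right)}{6} = - \frac{\left(-10\right) C}{6} = \frac{5 C}{3}$)
$n{\left(N \right)} = 10 N$ ($n{\left(N \right)} = \frac{5}{3} \cdot 6 N = 10 N$)
$\frac{n{\left(610 \right)} - 176953}{93638 + 350640} = \frac{10 \cdot 610 - 176953}{93638 + 350640} = \frac{6100 - 176953}{444278} = \left(-170853\right) \frac{1}{444278} = - \frac{170853}{444278}$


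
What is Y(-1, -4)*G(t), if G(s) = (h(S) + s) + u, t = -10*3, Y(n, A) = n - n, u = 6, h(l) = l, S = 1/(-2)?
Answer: 0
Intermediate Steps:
S = -½ (S = 1*(-½) = -½ ≈ -0.50000)
Y(n, A) = 0
t = -30
G(s) = 11/2 + s (G(s) = (-½ + s) + 6 = 11/2 + s)
Y(-1, -4)*G(t) = 0*(11/2 - 30) = 0*(-49/2) = 0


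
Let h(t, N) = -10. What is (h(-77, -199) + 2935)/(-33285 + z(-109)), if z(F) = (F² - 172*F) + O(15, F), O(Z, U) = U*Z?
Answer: -2925/4291 ≈ -0.68166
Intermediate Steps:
z(F) = F² - 157*F (z(F) = (F² - 172*F) + F*15 = (F² - 172*F) + 15*F = F² - 157*F)
(h(-77, -199) + 2935)/(-33285 + z(-109)) = (-10 + 2935)/(-33285 - 109*(-157 - 109)) = 2925/(-33285 - 109*(-266)) = 2925/(-33285 + 28994) = 2925/(-4291) = 2925*(-1/4291) = -2925/4291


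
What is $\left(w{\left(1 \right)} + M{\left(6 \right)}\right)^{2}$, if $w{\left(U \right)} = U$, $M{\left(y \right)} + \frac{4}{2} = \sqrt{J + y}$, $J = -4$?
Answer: $\left(-1 + \sqrt{2}\right)^{2} \approx 0.17157$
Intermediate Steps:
$M{\left(y \right)} = -2 + \sqrt{-4 + y}$
$\left(w{\left(1 \right)} + M{\left(6 \right)}\right)^{2} = \left(1 - \left(2 - \sqrt{-4 + 6}\right)\right)^{2} = \left(1 - \left(2 - \sqrt{2}\right)\right)^{2} = \left(-1 + \sqrt{2}\right)^{2}$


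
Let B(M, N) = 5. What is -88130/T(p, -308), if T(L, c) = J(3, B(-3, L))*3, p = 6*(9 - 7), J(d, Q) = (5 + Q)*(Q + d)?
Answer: -8813/24 ≈ -367.21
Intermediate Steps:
p = 12 (p = 6*2 = 12)
T(L, c) = 240 (T(L, c) = (5² + 5*5 + 5*3 + 5*3)*3 = (25 + 25 + 15 + 15)*3 = 80*3 = 240)
-88130/T(p, -308) = -88130/240 = -88130*1/240 = -8813/24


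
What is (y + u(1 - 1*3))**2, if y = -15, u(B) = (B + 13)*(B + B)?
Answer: 3481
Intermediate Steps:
u(B) = 2*B*(13 + B) (u(B) = (13 + B)*(2*B) = 2*B*(13 + B))
(y + u(1 - 1*3))**2 = (-15 + 2*(1 - 1*3)*(13 + (1 - 1*3)))**2 = (-15 + 2*(1 - 3)*(13 + (1 - 3)))**2 = (-15 + 2*(-2)*(13 - 2))**2 = (-15 + 2*(-2)*11)**2 = (-15 - 44)**2 = (-59)**2 = 3481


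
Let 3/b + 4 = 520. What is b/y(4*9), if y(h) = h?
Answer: 1/6192 ≈ 0.00016150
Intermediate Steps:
b = 1/172 (b = 3/(-4 + 520) = 3/516 = 3*(1/516) = 1/172 ≈ 0.0058140)
b/y(4*9) = 1/(172*((4*9))) = (1/172)/36 = (1/172)*(1/36) = 1/6192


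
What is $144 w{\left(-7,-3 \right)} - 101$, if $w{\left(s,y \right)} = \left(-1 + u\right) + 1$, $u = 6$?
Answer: $763$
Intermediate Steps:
$w{\left(s,y \right)} = 6$ ($w{\left(s,y \right)} = \left(-1 + 6\right) + 1 = 5 + 1 = 6$)
$144 w{\left(-7,-3 \right)} - 101 = 144 \cdot 6 - 101 = 864 - 101 = 763$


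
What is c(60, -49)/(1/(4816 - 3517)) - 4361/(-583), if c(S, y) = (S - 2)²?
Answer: 2547618749/583 ≈ 4.3698e+6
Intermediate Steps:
c(S, y) = (-2 + S)²
c(60, -49)/(1/(4816 - 3517)) - 4361/(-583) = (-2 + 60)²/(1/(4816 - 3517)) - 4361/(-583) = 58²/(1/1299) - 4361*(-1/583) = 3364/(1/1299) + 4361/583 = 3364*1299 + 4361/583 = 4369836 + 4361/583 = 2547618749/583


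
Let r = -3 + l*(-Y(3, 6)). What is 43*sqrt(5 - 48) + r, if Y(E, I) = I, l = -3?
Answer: 15 + 43*I*sqrt(43) ≈ 15.0 + 281.97*I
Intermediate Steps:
r = 15 (r = -3 - (-3)*6 = -3 - 3*(-6) = -3 + 18 = 15)
43*sqrt(5 - 48) + r = 43*sqrt(5 - 48) + 15 = 43*sqrt(-43) + 15 = 43*(I*sqrt(43)) + 15 = 43*I*sqrt(43) + 15 = 15 + 43*I*sqrt(43)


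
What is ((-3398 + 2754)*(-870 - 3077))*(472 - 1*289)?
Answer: 465161844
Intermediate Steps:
((-3398 + 2754)*(-870 - 3077))*(472 - 1*289) = (-644*(-3947))*(472 - 289) = 2541868*183 = 465161844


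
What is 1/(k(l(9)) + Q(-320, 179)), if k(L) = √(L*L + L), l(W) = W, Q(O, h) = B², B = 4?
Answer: 8/83 - 3*√10/166 ≈ 0.039236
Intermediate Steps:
Q(O, h) = 16 (Q(O, h) = 4² = 16)
k(L) = √(L + L²) (k(L) = √(L² + L) = √(L + L²))
1/(k(l(9)) + Q(-320, 179)) = 1/(√(9*(1 + 9)) + 16) = 1/(√(9*10) + 16) = 1/(√90 + 16) = 1/(3*√10 + 16) = 1/(16 + 3*√10)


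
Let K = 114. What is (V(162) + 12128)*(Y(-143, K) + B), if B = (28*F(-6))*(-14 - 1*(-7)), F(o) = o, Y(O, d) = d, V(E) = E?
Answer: 15854100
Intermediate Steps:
B = 1176 (B = (28*(-6))*(-14 - 1*(-7)) = -168*(-14 + 7) = -168*(-7) = 1176)
(V(162) + 12128)*(Y(-143, K) + B) = (162 + 12128)*(114 + 1176) = 12290*1290 = 15854100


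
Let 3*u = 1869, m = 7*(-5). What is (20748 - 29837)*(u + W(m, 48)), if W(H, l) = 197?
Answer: -7452980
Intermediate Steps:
m = -35
u = 623 (u = (⅓)*1869 = 623)
(20748 - 29837)*(u + W(m, 48)) = (20748 - 29837)*(623 + 197) = -9089*820 = -7452980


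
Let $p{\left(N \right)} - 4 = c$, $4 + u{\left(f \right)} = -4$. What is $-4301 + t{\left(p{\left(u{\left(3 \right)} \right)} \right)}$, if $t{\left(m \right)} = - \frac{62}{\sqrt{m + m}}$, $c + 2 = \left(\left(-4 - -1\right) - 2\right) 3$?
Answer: $-4301 + \frac{31 i \sqrt{26}}{13} \approx -4301.0 + 12.159 i$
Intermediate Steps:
$u{\left(f \right)} = -8$ ($u{\left(f \right)} = -4 - 4 = -8$)
$c = -17$ ($c = -2 + \left(\left(-4 - -1\right) - 2\right) 3 = -2 + \left(\left(-4 + 1\right) - 2\right) 3 = -2 + \left(-3 - 2\right) 3 = -2 - 15 = -17$)
$p{\left(N \right)} = -13$ ($p{\left(N \right)} = 4 - 17 = -13$)
$t{\left(m \right)} = - \frac{31 \sqrt{2}}{\sqrt{m}}$ ($t{\left(m \right)} = - \frac{62}{\sqrt{2 m}} = - \frac{62}{\sqrt{2} \sqrt{m}} = - 62 \frac{\sqrt{2}}{2 \sqrt{m}} = - \frac{31 \sqrt{2}}{\sqrt{m}}$)
$-4301 + t{\left(p{\left(u{\left(3 \right)} \right)} \right)} = -4301 - \frac{31 \sqrt{2}}{i \sqrt{13}} = -4301 - 31 \sqrt{2} \left(- \frac{i \sqrt{13}}{13}\right) = -4301 + \frac{31 i \sqrt{26}}{13}$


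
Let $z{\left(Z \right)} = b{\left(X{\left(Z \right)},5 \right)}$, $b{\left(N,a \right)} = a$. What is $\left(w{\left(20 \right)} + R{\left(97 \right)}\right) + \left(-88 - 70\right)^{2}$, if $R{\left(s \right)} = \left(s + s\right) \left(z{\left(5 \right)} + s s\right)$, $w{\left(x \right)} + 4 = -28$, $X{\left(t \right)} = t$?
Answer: $1851248$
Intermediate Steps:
$w{\left(x \right)} = -32$ ($w{\left(x \right)} = -4 - 28 = -32$)
$z{\left(Z \right)} = 5$
$R{\left(s \right)} = 2 s \left(5 + s^{2}\right)$ ($R{\left(s \right)} = \left(s + s\right) \left(5 + s s\right) = 2 s \left(5 + s^{2}\right)$)
$\left(w{\left(20 \right)} + R{\left(97 \right)}\right) + \left(-88 - 70\right)^{2} = \left(-32 + 2 \cdot 97 \left(5 + 97^{2}\right)\right) + \left(-88 - 70\right)^{2} = \left(-32 + 2 \cdot 97 \left(5 + 9409\right)\right) + \left(-158\right)^{2} = \left(-32 + 2 \cdot 97 \cdot 9414\right) + 24964 = \left(-32 + 1826316\right) + 24964 = 1826284 + 24964 = 1851248$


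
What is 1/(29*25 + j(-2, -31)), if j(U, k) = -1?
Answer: 1/724 ≈ 0.0013812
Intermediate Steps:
1/(29*25 + j(-2, -31)) = 1/(29*25 - 1) = 1/(725 - 1) = 1/724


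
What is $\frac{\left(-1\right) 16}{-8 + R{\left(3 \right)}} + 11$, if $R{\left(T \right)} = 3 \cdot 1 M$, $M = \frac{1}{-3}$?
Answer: $\frac{115}{9} \approx 12.778$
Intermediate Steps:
$M = - \frac{1}{3} \approx -0.33333$
$R{\left(T \right)} = -1$ ($R{\left(T \right)} = 3 \cdot 1 \left(- \frac{1}{3}\right) = 3 \left(- \frac{1}{3}\right) = -1$)
$\frac{\left(-1\right) 16}{-8 + R{\left(3 \right)}} + 11 = \frac{\left(-1\right) 16}{-8 - 1} + 11 = \frac{1}{-9} \left(-16\right) + 11 = \left(- \frac{1}{9}\right) \left(-16\right) + 11 = \frac{16}{9} + 11 = \frac{115}{9}$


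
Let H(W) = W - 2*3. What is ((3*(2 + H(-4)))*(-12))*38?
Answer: 10944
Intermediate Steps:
H(W) = -6 + W (H(W) = W - 1*6 = W - 6 = -6 + W)
((3*(2 + H(-4)))*(-12))*38 = ((3*(2 + (-6 - 4)))*(-12))*38 = ((3*(2 - 10))*(-12))*38 = ((3*(-8))*(-12))*38 = -24*(-12)*38 = 288*38 = 10944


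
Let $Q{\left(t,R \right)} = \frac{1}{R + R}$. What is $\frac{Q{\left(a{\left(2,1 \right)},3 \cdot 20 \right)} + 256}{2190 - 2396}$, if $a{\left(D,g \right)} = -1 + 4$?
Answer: $- \frac{30721}{24720} \approx -1.2428$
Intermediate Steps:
$a{\left(D,g \right)} = 3$
$Q{\left(t,R \right)} = \frac{1}{2 R}$
$\frac{Q{\left(a{\left(2,1 \right)},3 \cdot 20 \right)} + 256}{2190 - 2396} = \frac{\frac{1}{2 \cdot 3 \cdot 20} + 256}{2190 - 2396} = \frac{\frac{1}{2 \cdot 60} + 256}{-206} = \left(\frac{1}{2} \cdot \frac{1}{60} + 256\right) \left(- \frac{1}{206}\right) = \left(\frac{1}{120} + 256\right) \left(- \frac{1}{206}\right) = \frac{30721}{120} \left(- \frac{1}{206}\right) = - \frac{30721}{24720}$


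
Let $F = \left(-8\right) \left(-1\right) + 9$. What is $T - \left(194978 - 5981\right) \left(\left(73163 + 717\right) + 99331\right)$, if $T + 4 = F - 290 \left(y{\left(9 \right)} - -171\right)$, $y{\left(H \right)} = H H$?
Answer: $-32736432434$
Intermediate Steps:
$y{\left(H \right)} = H^{2}$
$F = 17$ ($F = 8 + 9 = 17$)
$T = -73067$ ($T = -4 + \left(17 - 290 \left(9^{2} - -171\right)\right) = -4 + \left(17 - 290 \left(81 + 171\right)\right) = -4 + \left(17 - 73080\right) = -4 - 73063 = -73067$)
$T - \left(194978 - 5981\right) \left(\left(73163 + 717\right) + 99331\right) = -73067 - \left(194978 - 5981\right) \left(\left(73163 + 717\right) + 99331\right) = -73067 - 188997 \left(73880 + 99331\right) = -73067 - 188997 \cdot 173211 = -73067 - 32736359367 = -32736432434$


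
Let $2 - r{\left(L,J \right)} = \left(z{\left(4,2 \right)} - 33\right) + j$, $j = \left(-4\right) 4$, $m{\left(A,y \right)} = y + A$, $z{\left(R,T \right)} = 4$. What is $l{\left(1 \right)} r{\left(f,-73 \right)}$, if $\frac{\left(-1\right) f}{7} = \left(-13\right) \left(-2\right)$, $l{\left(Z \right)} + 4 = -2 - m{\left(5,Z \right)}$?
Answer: $-564$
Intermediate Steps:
$m{\left(A,y \right)} = A + y$
$l{\left(Z \right)} = -11 - Z$ ($l{\left(Z \right)} = -4 - \left(7 + Z\right) = -11 - Z$)
$j = -16$
$f = -182$ ($f = - 7 \left(\left(-13\right) \left(-2\right)\right) = \left(-7\right) 26 = -182$)
$r{\left(L,J \right)} = 47$ ($r{\left(L,J \right)} = 2 - \left(\left(4 - 33\right) - 16\right) = 2 - \left(-29 - 16\right) = 2 - -45 = 2 + 45 = 47$)
$l{\left(1 \right)} r{\left(f,-73 \right)} = \left(-11 - 1\right) 47 = \left(-12\right) 47 = -564$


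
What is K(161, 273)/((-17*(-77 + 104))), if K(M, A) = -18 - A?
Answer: 97/153 ≈ 0.63399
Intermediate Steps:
K(161, 273)/((-17*(-77 + 104))) = (-18 - 1*273)/((-17*(-77 + 104))) = (-18 - 273)/((-17*27)) = -291/(-459) = -291*(-1/459) = 97/153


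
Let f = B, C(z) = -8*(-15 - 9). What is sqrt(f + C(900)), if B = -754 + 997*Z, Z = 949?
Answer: sqrt(945591) ≈ 972.42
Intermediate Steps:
C(z) = 192 (C(z) = -8*(-24) = 192)
B = 945399 (B = -754 + 997*949 = -754 + 946153 = 945399)
f = 945399
sqrt(f + C(900)) = sqrt(945399 + 192) = sqrt(945591)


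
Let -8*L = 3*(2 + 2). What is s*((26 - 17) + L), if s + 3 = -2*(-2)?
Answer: 15/2 ≈ 7.5000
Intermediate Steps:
L = -3/2 (L = -3*(2 + 2)/8 = -3*4/8 = -1/8*12 = -3/2 ≈ -1.5000)
s = 1 (s = -3 - 2*(-2) = -3 + 4 = 1)
s*((26 - 17) + L) = 1*((26 - 17) - 3/2) = 1*(9 - 3/2) = 1*(15/2) = 15/2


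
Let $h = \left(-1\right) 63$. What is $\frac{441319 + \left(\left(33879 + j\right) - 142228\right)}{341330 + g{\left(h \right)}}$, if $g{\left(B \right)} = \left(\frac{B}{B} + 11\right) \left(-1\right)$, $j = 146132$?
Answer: $\frac{239551}{170659} \approx 1.4037$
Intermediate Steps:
$h = -63$
$g{\left(B \right)} = -12$ ($g{\left(B \right)} = \left(1 + 11\right) \left(-1\right) = 12 \left(-1\right) = -12$)
$\frac{441319 + \left(\left(33879 + j\right) - 142228\right)}{341330 + g{\left(h \right)}} = \frac{441319 + \left(\left(33879 + 146132\right) - 142228\right)}{341330 - 12} = \frac{441319 + \left(180011 - 142228\right)}{341318} = \left(441319 + 37783\right) \frac{1}{341318} = 479102 \cdot \frac{1}{341318} = \frac{239551}{170659}$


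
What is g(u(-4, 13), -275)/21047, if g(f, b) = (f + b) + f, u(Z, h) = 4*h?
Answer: -171/21047 ≈ -0.0081247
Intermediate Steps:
g(f, b) = b + 2*f (g(f, b) = (b + f) + f = b + 2*f)
g(u(-4, 13), -275)/21047 = (-275 + 2*(4*13))/21047 = (-275 + 2*52)*(1/21047) = (-275 + 104)*(1/21047) = -171*1/21047 = -171/21047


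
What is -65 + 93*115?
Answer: 10630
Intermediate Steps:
-65 + 93*115 = -65 + 10695 = 10630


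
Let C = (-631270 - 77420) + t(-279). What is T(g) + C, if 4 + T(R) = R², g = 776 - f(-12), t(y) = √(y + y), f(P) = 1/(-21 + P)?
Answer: -115946885/1089 + 3*I*√62 ≈ -1.0647e+5 + 23.622*I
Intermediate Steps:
t(y) = √2*√y (t(y) = √(2*y) = √2*√y)
g = 25609/33 (g = 776 - 1/(-21 - 12) = 776 - 1/(-33) = 776 - 1*(-1/33) = 776 + 1/33 = 25609/33 ≈ 776.03)
T(R) = -4 + R²
C = -708690 + 3*I*√62 (C = (-631270 - 77420) + √2*√(-279) = -708690 + √2*(3*I*√31) = -708690 + 3*I*√62 ≈ -7.0869e+5 + 23.622*I)
T(g) + C = (-4 + (25609/33)²) + (-708690 + 3*I*√62) = (-4 + 655820881/1089) + (-708690 + 3*I*√62) = 655816525/1089 + (-708690 + 3*I*√62) = -115946885/1089 + 3*I*√62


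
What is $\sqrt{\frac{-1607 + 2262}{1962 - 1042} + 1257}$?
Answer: $\frac{\sqrt{10645274}}{92} \approx 35.464$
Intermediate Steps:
$\sqrt{\frac{-1607 + 2262}{1962 - 1042} + 1257} = \sqrt{\frac{655}{920} + 1257} = \sqrt{655 \cdot \frac{1}{920} + 1257} = \sqrt{\frac{131}{184} + 1257} = \sqrt{\frac{231419}{184}} = \frac{\sqrt{10645274}}{92}$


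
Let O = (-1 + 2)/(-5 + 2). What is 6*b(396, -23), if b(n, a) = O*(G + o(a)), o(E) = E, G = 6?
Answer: 34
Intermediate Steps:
O = -⅓ (O = 1/(-3) = 1*(-⅓) = -⅓ ≈ -0.33333)
b(n, a) = -2 - a/3 (b(n, a) = -(6 + a)/3 = -2 - a/3)
6*b(396, -23) = 6*(-2 - ⅓*(-23)) = 6*(-2 + 23/3) = 6*(17/3) = 34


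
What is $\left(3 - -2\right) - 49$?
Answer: $-44$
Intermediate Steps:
$\left(3 - -2\right) - 49 = \left(3 + 2\right) - 49 = 5 - 49 = -44$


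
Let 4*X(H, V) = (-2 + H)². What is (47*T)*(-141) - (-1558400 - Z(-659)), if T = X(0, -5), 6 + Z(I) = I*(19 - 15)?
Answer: 1549131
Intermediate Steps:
X(H, V) = (-2 + H)²/4
Z(I) = -6 + 4*I (Z(I) = -6 + I*(19 - 15) = -6 + I*4 = -6 + 4*I)
T = 1 (T = (-2 + 0)²/4 = (¼)*(-2)² = (¼)*4 = 1)
(47*T)*(-141) - (-1558400 - Z(-659)) = (47*1)*(-141) - (-1558400 - (-6 + 4*(-659))) = 47*(-141) - (-1558400 - (-6 - 2636)) = -6627 - (-1558400 - 1*(-2642)) = -6627 - (-1558400 + 2642) = -6627 - 1*(-1555758) = -6627 + 1555758 = 1549131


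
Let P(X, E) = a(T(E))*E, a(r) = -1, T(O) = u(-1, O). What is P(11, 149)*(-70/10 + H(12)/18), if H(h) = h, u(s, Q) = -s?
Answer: 2831/3 ≈ 943.67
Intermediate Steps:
T(O) = 1 (T(O) = -1*(-1) = 1)
P(X, E) = -E
P(11, 149)*(-70/10 + H(12)/18) = (-1*149)*(-70/10 + 12/18) = -149*(-70*⅒ + 12*(1/18)) = -149*(-7 + ⅔) = -149*(-19/3) = 2831/3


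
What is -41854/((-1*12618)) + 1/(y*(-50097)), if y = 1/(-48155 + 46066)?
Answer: 353853140/105353991 ≈ 3.3587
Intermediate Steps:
y = -1/2089 (y = 1/(-2089) = -1/2089 ≈ -0.00047870)
-41854/((-1*12618)) + 1/(y*(-50097)) = -41854/((-1*12618)) + 1/(-1/2089*(-50097)) = -41854/(-12618) - 2089*(-1/50097) = -41854*(-1/12618) + 2089/50097 = 20927/6309 + 2089/50097 = 353853140/105353991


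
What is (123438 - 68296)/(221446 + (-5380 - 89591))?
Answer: 55142/126475 ≈ 0.43599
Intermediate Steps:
(123438 - 68296)/(221446 + (-5380 - 89591)) = 55142/(221446 - 94971) = 55142/126475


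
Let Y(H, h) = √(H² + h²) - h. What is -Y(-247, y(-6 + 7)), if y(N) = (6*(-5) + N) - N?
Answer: -30 - √61909 ≈ -278.82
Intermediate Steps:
y(N) = -30 (y(N) = (-30 + N) - N = -30)
-Y(-247, y(-6 + 7)) = -(√((-247)² + (-30)²) - 1*(-30)) = -(√(61009 + 900) + 30) = -(√61909 + 30) = -(30 + √61909) = -30 - √61909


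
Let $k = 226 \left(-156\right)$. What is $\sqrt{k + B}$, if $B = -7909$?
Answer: $i \sqrt{43165} \approx 207.76 i$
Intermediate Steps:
$k = -35256$
$\sqrt{k + B} = \sqrt{-35256 - 7909} = \sqrt{-43165} = i \sqrt{43165}$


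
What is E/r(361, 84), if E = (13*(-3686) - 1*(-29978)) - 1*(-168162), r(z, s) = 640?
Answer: 75111/320 ≈ 234.72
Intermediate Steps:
E = 150222 (E = (-47918 + 29978) + 168162 = -17940 + 168162 = 150222)
E/r(361, 84) = 150222/640 = 150222*(1/640) = 75111/320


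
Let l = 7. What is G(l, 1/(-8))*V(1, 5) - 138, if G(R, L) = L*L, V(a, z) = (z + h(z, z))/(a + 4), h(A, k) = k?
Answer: -4415/32 ≈ -137.97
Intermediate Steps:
V(a, z) = 2*z/(4 + a) (V(a, z) = (z + z)/(a + 4) = (2*z)/(4 + a) = 2*z/(4 + a))
G(R, L) = L²
G(l, 1/(-8))*V(1, 5) - 138 = (1/(-8))²*(2*5/(4 + 1)) - 138 = (-⅛)²*(2*5/5) - 138 = (2*5*(⅕))/64 - 138 = (1/64)*2 - 138 = 1/32 - 138 = -4415/32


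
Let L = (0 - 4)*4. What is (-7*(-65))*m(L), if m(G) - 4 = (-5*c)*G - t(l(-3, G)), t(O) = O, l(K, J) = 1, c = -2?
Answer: -71435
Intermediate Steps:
L = -16 (L = -4*4 = -16)
m(G) = 3 + 10*G (m(G) = 4 + ((-5*(-2))*G - 1*1) = 4 + (10*G - 1) = 4 + (-1 + 10*G) = 3 + 10*G)
(-7*(-65))*m(L) = (-7*(-65))*(3 + 10*(-16)) = 455*(3 - 160) = 455*(-157) = -71435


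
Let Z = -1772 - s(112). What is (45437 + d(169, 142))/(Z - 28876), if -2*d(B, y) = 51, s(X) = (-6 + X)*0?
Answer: -90823/61296 ≈ -1.4817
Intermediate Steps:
s(X) = 0
d(B, y) = -51/2 (d(B, y) = -½*51 = -51/2)
Z = -1772 (Z = -1772 - 1*0 = -1772 + 0 = -1772)
(45437 + d(169, 142))/(Z - 28876) = (45437 - 51/2)/(-1772 - 28876) = (90823/2)/(-30648) = (90823/2)*(-1/30648) = -90823/61296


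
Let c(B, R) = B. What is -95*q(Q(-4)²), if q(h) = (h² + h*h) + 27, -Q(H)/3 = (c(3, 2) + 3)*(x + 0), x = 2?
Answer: -319129605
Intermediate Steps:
Q(H) = -36 (Q(H) = -3*(3 + 3)*(2 + 0) = -18*2 = -3*12 = -36)
q(h) = 27 + 2*h² (q(h) = (h² + h²) + 27 = 2*h² + 27 = 27 + 2*h²)
-95*q(Q(-4)²) = -95*(27 + 2*((-36)²)²) = -95*(27 + 2*1296²) = -95*(27 + 2*1679616) = -95*(27 + 3359232) = -95*3359259 = -319129605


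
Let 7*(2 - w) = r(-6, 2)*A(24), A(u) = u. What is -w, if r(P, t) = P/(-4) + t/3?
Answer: 38/7 ≈ 5.4286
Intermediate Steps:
r(P, t) = -P/4 + t/3 (r(P, t) = P*(-1/4) + t*(1/3) = -P/4 + t/3)
w = -38/7 (w = 2 - (-1/4*(-6) + (1/3)*2)*24/7 = 2 - (3/2 + 2/3)*24/7 = 2 - 13*24/42 = 2 - 1/7*52 = 2 - 52/7 = -38/7 ≈ -5.4286)
-w = -1*(-38/7) = 38/7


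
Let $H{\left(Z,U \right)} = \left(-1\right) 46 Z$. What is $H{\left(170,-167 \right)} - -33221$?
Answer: $25401$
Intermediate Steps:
$H{\left(Z,U \right)} = - 46 Z$
$H{\left(170,-167 \right)} - -33221 = \left(-46\right) 170 - -33221 = -7820 + 33221 = 25401$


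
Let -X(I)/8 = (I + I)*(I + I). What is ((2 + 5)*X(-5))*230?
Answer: -1288000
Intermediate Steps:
X(I) = -32*I² (X(I) = -8*(I + I)*(I + I) = -8*2*I*2*I = -32*I²)
((2 + 5)*X(-5))*230 = ((2 + 5)*(-32*(-5)²))*230 = (7*(-32*25))*230 = (7*(-800))*230 = -5600*230 = -1288000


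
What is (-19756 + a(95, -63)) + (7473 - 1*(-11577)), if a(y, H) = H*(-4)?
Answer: -454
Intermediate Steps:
a(y, H) = -4*H
(-19756 + a(95, -63)) + (7473 - 1*(-11577)) = (-19756 - 4*(-63)) + (7473 - 1*(-11577)) = (-19756 + 252) + (7473 + 11577) = -19504 + 19050 = -454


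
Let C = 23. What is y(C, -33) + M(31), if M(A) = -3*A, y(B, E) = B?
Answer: -70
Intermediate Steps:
y(C, -33) + M(31) = 23 - 3*31 = 23 - 93 = -70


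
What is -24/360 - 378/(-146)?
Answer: 2762/1095 ≈ 2.5224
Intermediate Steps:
-24/360 - 378/(-146) = -24*1/360 - 378*(-1/146) = -1/15 + 189/73 = 2762/1095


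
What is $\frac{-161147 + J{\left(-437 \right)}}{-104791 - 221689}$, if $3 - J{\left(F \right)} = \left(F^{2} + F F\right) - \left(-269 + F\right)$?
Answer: $\frac{19421}{11660} \approx 1.6656$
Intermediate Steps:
$J{\left(F \right)} = -266 + F - 2 F^{2}$ ($J{\left(F \right)} = 3 - \left(\left(F^{2} + F F\right) - \left(-269 + F\right)\right) = 3 - \left(\left(F^{2} + F^{2}\right) - \left(-269 + F\right)\right) = 3 - \left(2 F^{2} - \left(-269 + F\right)\right) = 3 - \left(269 - F + 2 F^{2}\right) = -266 + F - 2 F^{2}$)
$\frac{-161147 + J{\left(-437 \right)}}{-104791 - 221689} = \frac{-161147 - \left(703 + 381938\right)}{-104791 - 221689} = \frac{-161147 - 382641}{-326480} = \left(-161147 - 382641\right) \left(- \frac{1}{326480}\right) = \left(-543788\right) \left(- \frac{1}{326480}\right) = \frac{19421}{11660}$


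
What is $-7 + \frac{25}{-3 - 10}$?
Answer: $- \frac{116}{13} \approx -8.9231$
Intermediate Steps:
$-7 + \frac{25}{-3 - 10} = -7 + \frac{25}{-13} = -7 + 25 \left(- \frac{1}{13}\right) = -7 - \frac{25}{13} = - \frac{116}{13}$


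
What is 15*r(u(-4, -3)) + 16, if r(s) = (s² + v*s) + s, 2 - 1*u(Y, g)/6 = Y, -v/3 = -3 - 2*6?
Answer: 44296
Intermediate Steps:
v = 45 (v = -3*(-3 - 2*6) = -3*(-3 - 12) = -3*(-15) = 45)
u(Y, g) = 12 - 6*Y
r(s) = s² + 46*s (r(s) = (s² + 45*s) + s = s² + 46*s)
15*r(u(-4, -3)) + 16 = 15*((12 - 6*(-4))*(46 + (12 - 6*(-4)))) + 16 = 15*((12 + 24)*(46 + (12 + 24))) + 16 = 15*(36*(46 + 36)) + 16 = 15*(36*82) + 16 = 15*2952 + 16 = 44280 + 16 = 44296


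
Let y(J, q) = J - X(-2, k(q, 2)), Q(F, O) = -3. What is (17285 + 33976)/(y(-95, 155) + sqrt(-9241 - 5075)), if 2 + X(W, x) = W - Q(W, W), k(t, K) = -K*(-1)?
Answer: -2409267/11576 - 51261*I*sqrt(3579)/11576 ≈ -208.13 - 264.92*I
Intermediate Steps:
k(t, K) = K
X(W, x) = 1 + W (X(W, x) = -2 + (W - 1*(-3)) = -2 + (W + 3) = -2 + (3 + W) = 1 + W)
y(J, q) = 1 + J (y(J, q) = J - (1 - 2) = J - 1*(-1) = J + 1 = 1 + J)
(17285 + 33976)/(y(-95, 155) + sqrt(-9241 - 5075)) = (17285 + 33976)/((1 - 95) + sqrt(-9241 - 5075)) = 51261/(-94 + sqrt(-14316)) = 51261/(-94 + 2*I*sqrt(3579))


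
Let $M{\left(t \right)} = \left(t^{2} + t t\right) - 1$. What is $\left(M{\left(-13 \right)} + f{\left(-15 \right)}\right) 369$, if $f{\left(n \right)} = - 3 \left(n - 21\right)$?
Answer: $164205$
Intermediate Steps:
$M{\left(t \right)} = -1 + 2 t^{2}$ ($M{\left(t \right)} = \left(t^{2} + t^{2}\right) - 1 = 2 t^{2} - 1 = -1 + 2 t^{2}$)
$f{\left(n \right)} = 63 - 3 n$ ($f{\left(n \right)} = - 3 \left(-21 + n\right) = 63 - 3 n$)
$\left(M{\left(-13 \right)} + f{\left(-15 \right)}\right) 369 = \left(\left(-1 + 2 \left(-13\right)^{2}\right) + \left(63 - -45\right)\right) 369 = \left(\left(-1 + 2 \cdot 169\right) + \left(63 + 45\right)\right) 369 = \left(\left(-1 + 338\right) + 108\right) 369 = \left(337 + 108\right) 369 = 445 \cdot 369 = 164205$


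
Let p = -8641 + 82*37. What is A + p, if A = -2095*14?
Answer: -34937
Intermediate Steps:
A = -29330
p = -5607 (p = -8641 + 3034 = -5607)
A + p = -29330 - 5607 = -34937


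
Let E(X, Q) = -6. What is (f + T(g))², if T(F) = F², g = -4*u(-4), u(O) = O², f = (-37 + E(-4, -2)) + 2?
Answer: 16443025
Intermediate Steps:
f = -41 (f = (-37 - 6) + 2 = -43 + 2 = -41)
g = -64 (g = -4*(-4)² = -4*16 = -64)
(f + T(g))² = (-41 + (-64)²)² = (-41 + 4096)² = 4055² = 16443025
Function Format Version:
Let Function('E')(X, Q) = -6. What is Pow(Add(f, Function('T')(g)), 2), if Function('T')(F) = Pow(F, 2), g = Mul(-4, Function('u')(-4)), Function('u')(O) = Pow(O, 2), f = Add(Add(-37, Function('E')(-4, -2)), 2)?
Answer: 16443025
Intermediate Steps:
f = -41 (f = Add(Add(-37, -6), 2) = Add(-43, 2) = -41)
g = -64 (g = Mul(-4, Pow(-4, 2)) = Mul(-4, 16) = -64)
Pow(Add(f, Function('T')(g)), 2) = Pow(Add(-41, Pow(-64, 2)), 2) = Pow(Add(-41, 4096), 2) = Pow(4055, 2) = 16443025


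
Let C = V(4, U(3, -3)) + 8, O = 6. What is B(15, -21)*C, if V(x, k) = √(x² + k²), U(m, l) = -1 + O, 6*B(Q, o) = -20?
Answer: -80/3 - 10*√41/3 ≈ -48.010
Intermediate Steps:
B(Q, o) = -10/3 (B(Q, o) = (⅙)*(-20) = -10/3)
U(m, l) = 5 (U(m, l) = -1 + 6 = 5)
V(x, k) = √(k² + x²)
C = 8 + √41 (C = √(5² + 4²) + 8 = √(25 + 16) + 8 = √41 + 8 = 8 + √41 ≈ 14.403)
B(15, -21)*C = -10*(8 + √41)/3 = -80/3 - 10*√41/3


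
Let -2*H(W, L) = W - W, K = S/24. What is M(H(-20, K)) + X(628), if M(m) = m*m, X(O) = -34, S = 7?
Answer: -34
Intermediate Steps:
K = 7/24 ≈ 0.29167
H(W, L) = 0 (H(W, L) = -(W - W)/2 = -½*0 = 0)
M(m) = m²
M(H(-20, K)) + X(628) = 0² - 34 = 0 - 34 = -34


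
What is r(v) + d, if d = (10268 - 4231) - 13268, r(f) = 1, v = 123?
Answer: -7230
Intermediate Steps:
d = -7231 (d = 6037 - 13268 = -7231)
r(v) + d = 1 - 7231 = -7230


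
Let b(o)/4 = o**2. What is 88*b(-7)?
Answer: 17248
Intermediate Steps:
b(o) = 4*o**2
88*b(-7) = 88*(4*(-7)**2) = 88*(4*49) = 88*196 = 17248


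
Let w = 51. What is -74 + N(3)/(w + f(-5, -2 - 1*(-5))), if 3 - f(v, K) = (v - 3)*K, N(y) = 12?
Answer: -960/13 ≈ -73.846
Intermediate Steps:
f(v, K) = 3 - K*(-3 + v) (f(v, K) = 3 - (v - 3)*K = 3 - (-3 + v)*K = 3 - K*(-3 + v))
-74 + N(3)/(w + f(-5, -2 - 1*(-5))) = -74 + 12/(51 + (3 + 3*(-2 - 1*(-5)) - 1*(-2 - 1*(-5))*(-5))) = -74 + 12/(51 + (3 + 3*(-2 + 5) - 1*(-2 + 5)*(-5))) = -74 + 12/(51 + (3 + 3*3 - 1*3*(-5))) = -74 + 12/(51 + (3 + 9 + 15)) = -74 + 12/(51 + 27) = -74 + 12/78 = -74 + 12*(1/78) = -74 + 2/13 = -960/13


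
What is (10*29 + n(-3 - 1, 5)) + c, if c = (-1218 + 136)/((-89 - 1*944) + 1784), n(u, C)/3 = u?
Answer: 207696/751 ≈ 276.56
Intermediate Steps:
n(u, C) = 3*u
c = -1082/751 (c = -1082/((-89 - 944) + 1784) = -1082/(-1033 + 1784) = -1082/751 ≈ -1.4407)
(10*29 + n(-3 - 1, 5)) + c = (10*29 + 3*(-3 - 1)) - 1082/751 = (290 + 3*(-4)) - 1082/751 = (290 - 12) - 1082/751 = 278 - 1082/751 = 207696/751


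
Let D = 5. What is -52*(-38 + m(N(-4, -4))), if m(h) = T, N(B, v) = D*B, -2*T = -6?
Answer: 1820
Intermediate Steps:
T = 3 (T = -½*(-6) = 3)
N(B, v) = 5*B
m(h) = 3
-52*(-38 + m(N(-4, -4))) = -52*(-38 + 3) = -52*(-35) = 1820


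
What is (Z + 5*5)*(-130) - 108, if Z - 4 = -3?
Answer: -3488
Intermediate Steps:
Z = 1 (Z = 4 - 3 = 1)
(Z + 5*5)*(-130) - 108 = (1 + 5*5)*(-130) - 108 = (1 + 25)*(-130) - 108 = 26*(-130) - 108 = -3380 - 108 = -3488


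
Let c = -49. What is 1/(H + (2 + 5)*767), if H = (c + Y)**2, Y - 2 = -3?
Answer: 1/7869 ≈ 0.00012708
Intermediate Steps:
Y = -1 (Y = 2 - 3 = -1)
H = 2500 (H = (-49 - 1)**2 = (-50)**2 = 2500)
1/(H + (2 + 5)*767) = 1/(2500 + (2 + 5)*767) = 1/(2500 + 7*767) = 1/(2500 + 5369) = 1/7869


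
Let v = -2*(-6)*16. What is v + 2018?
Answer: 2210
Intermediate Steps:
v = 192 (v = 12*16 = 192)
v + 2018 = 192 + 2018 = 2210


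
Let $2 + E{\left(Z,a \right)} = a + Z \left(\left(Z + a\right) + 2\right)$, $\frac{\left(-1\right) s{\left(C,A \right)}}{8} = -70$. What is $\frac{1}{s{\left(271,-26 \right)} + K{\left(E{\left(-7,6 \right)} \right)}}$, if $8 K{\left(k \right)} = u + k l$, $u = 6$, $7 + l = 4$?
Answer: $\frac{8}{4495} \approx 0.0017798$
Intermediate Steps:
$l = -3$ ($l = -7 + 4 = -3$)
$s{\left(C,A \right)} = 560$ ($s{\left(C,A \right)} = \left(-8\right) \left(-70\right) = 560$)
$E{\left(Z,a \right)} = -2 + a + Z \left(2 + Z + a\right)$ ($E{\left(Z,a \right)} = -2 + \left(a + Z \left(\left(Z + a\right) + 2\right)\right) = -2 + \left(a + Z \left(2 + Z + a\right)\right) = -2 + a + Z \left(2 + Z + a\right)$)
$K{\left(k \right)} = \frac{3}{4} - \frac{3 k}{8}$ ($K{\left(k \right)} = \frac{6 + k \left(-3\right)}{8} = \frac{6 - 3 k}{8} = \frac{3}{4} - \frac{3 k}{8}$)
$\frac{1}{s{\left(271,-26 \right)} + K{\left(E{\left(-7,6 \right)} \right)}} = \frac{1}{560 - \left(- \frac{3}{4} + \frac{3 \left(-2 + 6 + \left(-7\right)^{2} + 2 \left(-7\right) - 42\right)}{8}\right)} = \frac{1}{560 - \left(- \frac{3}{4} + \frac{3 \left(-2 + 6 + 49 - 14 - 42\right)}{8}\right)} = \frac{1}{560 + \left(\frac{3}{4} - - \frac{9}{8}\right)} = \frac{1}{560 + \left(\frac{3}{4} + \frac{9}{8}\right)} = \frac{1}{560 + \frac{15}{8}} = \frac{1}{\frac{4495}{8}} = \frac{8}{4495}$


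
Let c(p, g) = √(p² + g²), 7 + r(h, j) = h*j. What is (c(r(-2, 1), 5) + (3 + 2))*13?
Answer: 65 + 13*√106 ≈ 198.84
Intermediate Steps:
r(h, j) = -7 + h*j
c(p, g) = √(g² + p²)
(c(r(-2, 1), 5) + (3 + 2))*13 = (√(5² + (-7 - 2*1)²) + (3 + 2))*13 = (√(25 + (-7 - 2)²) + 5)*13 = (√(25 + (-9)²) + 5)*13 = (√(25 + 81) + 5)*13 = (√106 + 5)*13 = (5 + √106)*13 = 65 + 13*√106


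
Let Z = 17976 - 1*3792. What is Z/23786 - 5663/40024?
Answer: 216500149/476005432 ≈ 0.45483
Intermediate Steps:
Z = 14184 (Z = 17976 - 3792 = 14184)
Z/23786 - 5663/40024 = 14184/23786 - 5663/40024 = 14184*(1/23786) - 5663*1/40024 = 7092/11893 - 5663/40024 = 216500149/476005432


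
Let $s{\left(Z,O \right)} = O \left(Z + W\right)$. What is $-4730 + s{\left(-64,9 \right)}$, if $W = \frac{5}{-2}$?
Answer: $- \frac{10657}{2} \approx -5328.5$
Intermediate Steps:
$W = - \frac{5}{2}$ ($W = 5 \left(- \frac{1}{2}\right) = - \frac{5}{2} \approx -2.5$)
$s{\left(Z,O \right)} = O \left(- \frac{5}{2} + Z\right)$ ($s{\left(Z,O \right)} = O \left(Z - \frac{5}{2}\right) = O \left(- \frac{5}{2} + Z\right)$)
$-4730 + s{\left(-64,9 \right)} = -4730 + \frac{1}{2} \cdot 9 \left(-5 + 2 \left(-64\right)\right) = -4730 + \frac{1}{2} \cdot 9 \left(-5 - 128\right) = -4730 + \frac{1}{2} \cdot 9 \left(-133\right) = -4730 - \frac{1197}{2} = - \frac{10657}{2}$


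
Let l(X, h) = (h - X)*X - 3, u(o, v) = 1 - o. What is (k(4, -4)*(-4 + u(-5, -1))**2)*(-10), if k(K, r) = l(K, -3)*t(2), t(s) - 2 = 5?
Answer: 8680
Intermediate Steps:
t(s) = 7 (t(s) = 2 + 5 = 7)
l(X, h) = -3 + X*(h - X) (l(X, h) = X*(h - X) - 3 = -3 + X*(h - X))
k(K, r) = -21 - 21*K - 7*K**2 (k(K, r) = (-3 - K**2 + K*(-3))*7 = (-3 - K**2 - 3*K)*7 = -21 - 21*K - 7*K**2)
(k(4, -4)*(-4 + u(-5, -1))**2)*(-10) = ((-21 - 21*4 - 7*4**2)*(-4 + (1 - 1*(-5)))**2)*(-10) = ((-21 - 84 - 7*16)*(-4 + (1 + 5))**2)*(-10) = ((-21 - 84 - 112)*(-4 + 6)**2)*(-10) = -217*2**2*(-10) = -217*4*(-10) = -868*(-10) = 8680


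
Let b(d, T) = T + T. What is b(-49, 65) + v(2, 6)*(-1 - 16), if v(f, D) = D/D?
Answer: 113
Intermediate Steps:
b(d, T) = 2*T
v(f, D) = 1
b(-49, 65) + v(2, 6)*(-1 - 16) = 2*65 + 1*(-1 - 16) = 130 + 1*(-17) = 130 - 17 = 113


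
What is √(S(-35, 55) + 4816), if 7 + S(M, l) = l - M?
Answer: √4899 ≈ 69.993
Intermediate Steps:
S(M, l) = -7 + l - M (S(M, l) = -7 + (l - M) = -7 + l - M)
√(S(-35, 55) + 4816) = √((-7 + 55 - 1*(-35)) + 4816) = √((-7 + 55 + 35) + 4816) = √(83 + 4816) = √4899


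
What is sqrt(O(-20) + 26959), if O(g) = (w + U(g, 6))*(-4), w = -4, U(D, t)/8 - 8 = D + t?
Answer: sqrt(27167) ≈ 164.82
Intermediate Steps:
U(D, t) = 64 + 8*D + 8*t (U(D, t) = 64 + 8*(D + t) = 64 + (8*D + 8*t) = 64 + 8*D + 8*t)
O(g) = -432 - 32*g (O(g) = (-4 + (64 + 8*g + 8*6))*(-4) = (-4 + (64 + 8*g + 48))*(-4) = (-4 + (112 + 8*g))*(-4) = (108 + 8*g)*(-4) = -432 - 32*g)
sqrt(O(-20) + 26959) = sqrt((-432 - 32*(-20)) + 26959) = sqrt((-432 + 640) + 26959) = sqrt(208 + 26959) = sqrt(27167)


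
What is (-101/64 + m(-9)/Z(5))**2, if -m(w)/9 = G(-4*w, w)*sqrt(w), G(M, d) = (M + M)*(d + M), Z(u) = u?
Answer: -11284439374799/102400 + 662661*I/20 ≈ -1.102e+8 + 33133.0*I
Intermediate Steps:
G(M, d) = 2*M*(M + d) (G(M, d) = (2*M)*(M + d) = 2*M*(M + d))
m(w) = -216*w**(5/2) (m(w) = -9*2*(-4*w)*(-4*w + w)*sqrt(w) = -9*2*(-4*w)*(-3*w)*sqrt(w) = -9*24*w**2*sqrt(w) = -216*w**(5/2))
(-101/64 + m(-9)/Z(5))**2 = (-101/64 - 52488*I/5)**2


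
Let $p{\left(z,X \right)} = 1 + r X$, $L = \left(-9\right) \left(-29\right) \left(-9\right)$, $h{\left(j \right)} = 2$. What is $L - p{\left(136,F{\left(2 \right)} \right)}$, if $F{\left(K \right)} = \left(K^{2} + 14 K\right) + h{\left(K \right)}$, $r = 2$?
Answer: $-2418$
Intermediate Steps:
$F{\left(K \right)} = 2 + K^{2} + 14 K$ ($F{\left(K \right)} = \left(K^{2} + 14 K\right) + 2 = 2 + K^{2} + 14 K$)
$L = -2349$ ($L = 261 \left(-9\right) = -2349$)
$p{\left(z,X \right)} = 1 + 2 X$
$L - p{\left(136,F{\left(2 \right)} \right)} = -2349 - \left(1 + 2 \left(2 + 2^{2} + 14 \cdot 2\right)\right) = -2349 - \left(1 + 2 \left(2 + 4 + 28\right)\right) = -2349 - \left(1 + 2 \cdot 34\right) = -2349 - \left(1 + 68\right) = -2349 - 69 = -2418$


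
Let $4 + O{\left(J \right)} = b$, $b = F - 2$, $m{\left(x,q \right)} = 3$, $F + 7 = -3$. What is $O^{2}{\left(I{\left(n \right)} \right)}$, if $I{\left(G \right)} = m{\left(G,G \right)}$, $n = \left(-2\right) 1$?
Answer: $256$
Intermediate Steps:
$F = -10$ ($F = -7 - 3 = -10$)
$n = -2$
$I{\left(G \right)} = 3$
$b = -12$ ($b = -10 - 2 = -12$)
$O{\left(J \right)} = -16$ ($O{\left(J \right)} = -4 - 12 = -16$)
$O^{2}{\left(I{\left(n \right)} \right)} = \left(-16\right)^{2} = 256$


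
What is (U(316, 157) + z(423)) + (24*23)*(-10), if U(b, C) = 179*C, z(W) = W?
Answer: 23006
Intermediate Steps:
(U(316, 157) + z(423)) + (24*23)*(-10) = (179*157 + 423) + (24*23)*(-10) = (28103 + 423) + 552*(-10) = 28526 - 5520 = 23006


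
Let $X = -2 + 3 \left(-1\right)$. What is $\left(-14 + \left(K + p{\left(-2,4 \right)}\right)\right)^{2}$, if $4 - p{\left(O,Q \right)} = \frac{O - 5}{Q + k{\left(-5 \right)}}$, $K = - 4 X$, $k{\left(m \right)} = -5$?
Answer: $9$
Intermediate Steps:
$X = -5$ ($X = -2 - 3 = -5$)
$K = 20$ ($K = \left(-4\right) \left(-5\right) = 20$)
$p{\left(O,Q \right)} = 4 - \frac{-5 + O}{-5 + Q}$ ($p{\left(O,Q \right)} = 4 - \frac{O - 5}{Q - 5} = 4 - \frac{-5 + O}{-5 + Q}$)
$\left(-14 + \left(K + p{\left(-2,4 \right)}\right)\right)^{2} = \left(-14 + \left(20 + \frac{-15 - -2 + 4 \cdot 4}{-5 + 4}\right)\right)^{2} = \left(-14 + \left(20 + \frac{-15 + 2 + 16}{-1}\right)\right)^{2} = \left(-14 + \left(20 - 3\right)\right)^{2} = \left(-14 + 17\right)^{2} = 3^{2} = 9$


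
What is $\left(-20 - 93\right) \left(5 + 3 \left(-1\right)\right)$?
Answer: $-226$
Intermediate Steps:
$\left(-20 - 93\right) \left(5 + 3 \left(-1\right)\right) = - 113 \left(5 - 3\right) = \left(-113\right) 2 = -226$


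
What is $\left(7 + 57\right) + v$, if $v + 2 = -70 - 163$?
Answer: $-171$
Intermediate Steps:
$v = -235$ ($v = -2 - 233 = -235$)
$\left(7 + 57\right) + v = \left(7 + 57\right) - 235 = 64 - 235 = -171$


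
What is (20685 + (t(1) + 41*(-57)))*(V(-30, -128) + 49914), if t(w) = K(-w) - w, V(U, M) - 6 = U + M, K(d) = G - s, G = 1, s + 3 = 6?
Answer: 912883890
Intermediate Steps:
s = 3 (s = -3 + 6 = 3)
K(d) = -2 (K(d) = 1 - 1*3 = 1 - 3 = -2)
V(U, M) = 6 + M + U (V(U, M) = 6 + (U + M) = 6 + (M + U) = 6 + M + U)
t(w) = -2 - w
(20685 + (t(1) + 41*(-57)))*(V(-30, -128) + 49914) = (20685 + ((-2 - 1*1) + 41*(-57)))*((6 - 128 - 30) + 49914) = (20685 + ((-2 - 1) - 2337))*(-152 + 49914) = (20685 + (-3 - 2337))*49762 = (20685 - 2340)*49762 = 18345*49762 = 912883890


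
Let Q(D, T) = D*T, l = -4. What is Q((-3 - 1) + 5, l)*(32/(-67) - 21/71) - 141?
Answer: -656021/4757 ≈ -137.91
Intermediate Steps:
Q((-3 - 1) + 5, l)*(32/(-67) - 21/71) - 141 = (((-3 - 1) + 5)*(-4))*(32/(-67) - 21/71) - 141 = ((-4 + 5)*(-4))*(32*(-1/67) - 21*1/71) - 141 = (1*(-4))*(-32/67 - 21/71) - 141 = -4*(-3679/4757) - 141 = 14716/4757 - 141 = -656021/4757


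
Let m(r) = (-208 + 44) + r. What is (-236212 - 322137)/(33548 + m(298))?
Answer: -50759/3062 ≈ -16.577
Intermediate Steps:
m(r) = -164 + r
(-236212 - 322137)/(33548 + m(298)) = (-236212 - 322137)/(33548 + (-164 + 298)) = -558349/(33548 + 134) = -558349/33682 = -558349*1/33682 = -50759/3062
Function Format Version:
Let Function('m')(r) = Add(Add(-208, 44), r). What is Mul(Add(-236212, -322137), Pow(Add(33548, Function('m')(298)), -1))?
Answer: Rational(-50759, 3062) ≈ -16.577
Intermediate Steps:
Function('m')(r) = Add(-164, r)
Mul(Add(-236212, -322137), Pow(Add(33548, Function('m')(298)), -1)) = Mul(Add(-236212, -322137), Pow(Add(33548, Add(-164, 298)), -1)) = Mul(-558349, Pow(Add(33548, 134), -1)) = Mul(-558349, Pow(33682, -1)) = Mul(-558349, Rational(1, 33682)) = Rational(-50759, 3062)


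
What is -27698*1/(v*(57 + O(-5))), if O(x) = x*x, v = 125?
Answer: -13849/5125 ≈ -2.7022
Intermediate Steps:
O(x) = x²
-27698*1/(v*(57 + O(-5))) = -27698*1/(125*(57 + (-5)²)) = -27698*1/(125*(57 + 25)) = -27698/(125*82) = -27698/10250 = -27698*1/10250 = -13849/5125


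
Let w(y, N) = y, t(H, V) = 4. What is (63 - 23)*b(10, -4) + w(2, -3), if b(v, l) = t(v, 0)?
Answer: 162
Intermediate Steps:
b(v, l) = 4
(63 - 23)*b(10, -4) + w(2, -3) = (63 - 23)*4 + 2 = 40*4 + 2 = 160 + 2 = 162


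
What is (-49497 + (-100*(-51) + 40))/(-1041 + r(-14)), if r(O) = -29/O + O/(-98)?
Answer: 620998/14543 ≈ 42.701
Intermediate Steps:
r(O) = -29/O - O/98 (r(O) = -29/O + O*(-1/98) = -29/O - O/98)
(-49497 + (-100*(-51) + 40))/(-1041 + r(-14)) = (-49497 + (-100*(-51) + 40))/(-1041 + (-29/(-14) - 1/98*(-14))) = (-49497 + (5100 + 40))/(-1041 + (-29*(-1/14) + 1/7)) = (-49497 + 5140)/(-1041 + (29/14 + 1/7)) = -44357/(-1041 + 31/14) = -44357/(-14543/14) = -44357*(-14/14543) = 620998/14543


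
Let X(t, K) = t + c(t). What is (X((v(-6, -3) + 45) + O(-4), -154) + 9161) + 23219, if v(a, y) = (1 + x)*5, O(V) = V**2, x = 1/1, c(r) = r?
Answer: 32522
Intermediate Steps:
x = 1
v(a, y) = 10 (v(a, y) = (1 + 1)*5 = 2*5 = 10)
X(t, K) = 2*t (X(t, K) = t + t = 2*t)
(X((v(-6, -3) + 45) + O(-4), -154) + 9161) + 23219 = (2*((10 + 45) + (-4)**2) + 9161) + 23219 = (2*(55 + 16) + 9161) + 23219 = (2*71 + 9161) + 23219 = (142 + 9161) + 23219 = 9303 + 23219 = 32522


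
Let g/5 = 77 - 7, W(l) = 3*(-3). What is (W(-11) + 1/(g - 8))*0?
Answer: 0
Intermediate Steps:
W(l) = -9
g = 350 (g = 5*(77 - 7) = 5*70 = 350)
(W(-11) + 1/(g - 8))*0 = (-9 + 1/(350 - 8))*0 = (-9 + 1/342)*0 = -3077/342*0 = 0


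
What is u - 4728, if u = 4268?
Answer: -460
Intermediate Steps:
u - 4728 = 4268 - 4728 = -460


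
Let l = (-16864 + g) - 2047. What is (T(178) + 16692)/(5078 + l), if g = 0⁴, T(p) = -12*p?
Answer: -4852/4611 ≈ -1.0523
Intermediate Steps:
g = 0
l = -18911 (l = (-16864 + 0) - 2047 = -16864 - 2047 = -18911)
(T(178) + 16692)/(5078 + l) = (-12*178 + 16692)/(5078 - 18911) = (-2136 + 16692)/(-13833) = 14556*(-1/13833) = -4852/4611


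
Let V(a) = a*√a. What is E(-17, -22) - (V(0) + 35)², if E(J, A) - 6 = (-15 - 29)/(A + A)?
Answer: -1218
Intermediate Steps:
V(a) = a^(3/2)
E(J, A) = 6 - 22/A (E(J, A) = 6 + (-15 - 29)/(A + A) = 6 - 44*1/(2*A) = 6 - 22/A)
E(-17, -22) - (V(0) + 35)² = (6 - 22/(-22)) - (0^(3/2) + 35)² = (6 - 22*(-1/22)) - (0 + 35)² = (6 + 1) - 1*35² = 7 - 1*1225 = 7 - 1225 = -1218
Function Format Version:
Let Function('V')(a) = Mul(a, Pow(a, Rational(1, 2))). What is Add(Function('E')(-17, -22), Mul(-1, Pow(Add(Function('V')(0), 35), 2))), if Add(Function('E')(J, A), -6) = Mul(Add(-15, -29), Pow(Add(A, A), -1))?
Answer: -1218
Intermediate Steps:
Function('V')(a) = Pow(a, Rational(3, 2))
Function('E')(J, A) = Add(6, Mul(-22, Pow(A, -1))) (Function('E')(J, A) = Add(6, Mul(Add(-15, -29), Pow(Add(A, A), -1))) = Add(6, Mul(-44, Pow(Mul(2, A), -1))) = Add(6, Mul(-44, Mul(Rational(1, 2), Pow(A, -1)))) = Add(6, Mul(-22, Pow(A, -1))))
Add(Function('E')(-17, -22), Mul(-1, Pow(Add(Function('V')(0), 35), 2))) = Add(Add(6, Mul(-22, Pow(-22, -1))), Mul(-1, Pow(Add(Pow(0, Rational(3, 2)), 35), 2))) = Add(Add(6, Mul(-22, Rational(-1, 22))), Mul(-1, Pow(Add(0, 35), 2))) = Add(Add(6, 1), Mul(-1, Pow(35, 2))) = Add(7, Mul(-1, 1225)) = Add(7, -1225) = -1218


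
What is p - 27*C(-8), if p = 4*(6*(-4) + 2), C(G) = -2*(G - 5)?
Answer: -790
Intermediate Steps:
C(G) = 10 - 2*G (C(G) = -2*(-5 + G) = 10 - 2*G)
p = -88 (p = 4*(-24 + 2) = 4*(-22) = -88)
p - 27*C(-8) = -88 - 27*(10 - 2*(-8)) = -88 - 27*(10 + 16) = -88 - 27*26 = -88 - 702 = -790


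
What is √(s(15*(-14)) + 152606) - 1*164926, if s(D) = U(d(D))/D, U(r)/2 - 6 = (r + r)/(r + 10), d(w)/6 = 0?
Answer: -164926 + 2*√46735570/35 ≈ -1.6454e+5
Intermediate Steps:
d(w) = 0 (d(w) = 6*0 = 0)
U(r) = 12 + 4*r/(10 + r) (U(r) = 12 + 2*((r + r)/(r + 10)) = 12 + 2*((2*r)/(10 + r)) = 12 + 2*(2*r/(10 + r)) = 12 + 4*r/(10 + r))
s(D) = 12/D (s(D) = (8*(15 + 2*0)/(10 + 0))/D = (8*(15 + 0)/10)/D = (8*(⅒)*15)/D = 12/D)
√(s(15*(-14)) + 152606) - 1*164926 = √(12/((15*(-14))) + 152606) - 1*164926 = √(12/(-210) + 152606) - 164926 = √(12*(-1/210) + 152606) - 164926 = √(-2/35 + 152606) - 164926 = √(5341208/35) - 164926 = 2*√46735570/35 - 164926 = -164926 + 2*√46735570/35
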